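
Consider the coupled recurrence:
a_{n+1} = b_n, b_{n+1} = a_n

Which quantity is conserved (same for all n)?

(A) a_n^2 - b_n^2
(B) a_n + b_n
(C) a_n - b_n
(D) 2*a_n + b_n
B

Replace a_n by a_{n+1} = b_n and b_n by b_{n+1} = a_n in each option and simplify:
(A) a_n^2 - b_n^2  ->  (b_n)^2 - (a_n)^2 = -a_n^2 + b_n^2   [not conserved]
(B) a_n + b_n  ->  (b_n) + (a_n) = a_n + b_n   [conserved]
(C) a_n - b_n  ->  (b_n) - (a_n) = -a_n + b_n   [not conserved]
(D) 2*a_n + b_n  ->  2*(b_n) + (a_n) = a_n + 2*b_n   [not conserved]

Only (B) a_n + b_n returns to itself after one step, so it is the conserved quantity.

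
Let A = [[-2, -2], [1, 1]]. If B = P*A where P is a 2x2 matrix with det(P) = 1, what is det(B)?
0

By the multiplicative property of determinants, det(B) = det(P*A) = det(P) * det(A) = det(A),
so the determinant is invariant under multiplication by any determinant-1 matrix; we just need det(A).

det(A) = (-2)(1) - (-2)(1) = -2 - (-2) = 0

Therefore det(B) = 1 * 0 = 0.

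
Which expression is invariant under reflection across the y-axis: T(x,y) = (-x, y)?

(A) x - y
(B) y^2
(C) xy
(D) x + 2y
B

The map is reflection across the y-axis: T(x,y) = (-x, y).
Substitute the transformed coordinates into each option and compare with the original:
(A) x - y  ->  (-x) - (y) = -x - y   [differs from x - y: not invariant]
(B) y^2  ->  (y)^2 = y^2   [equals y^2: invariant]
(C) xy  ->  (-x)(y) = -xy   [differs from xy: not invariant]
(D) x + 2y  ->  (-x) + 2(y) = -x + 2y   [differs from x + 2y: not invariant]

Only option (B), y^2, is unchanged by the transformation.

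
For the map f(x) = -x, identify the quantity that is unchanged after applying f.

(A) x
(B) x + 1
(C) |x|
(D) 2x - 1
C

For f(x) = -x:
Applying f replaces x by -x. Since |-x| = |x|, the absolute value is unchanged by f, whereas x -> -x, 2x - 1 -> -2x - 1 and x + 1 -> -x + 1 all change.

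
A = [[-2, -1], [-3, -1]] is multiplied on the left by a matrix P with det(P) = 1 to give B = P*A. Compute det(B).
-1

By the multiplicative property of determinants, det(B) = det(P*A) = det(P) * det(A) = det(A),
so the determinant is invariant under multiplication by any determinant-1 matrix; we just need det(A).

det(A) = (-2)(-1) - (-1)(-3) = 2 - 3 = -1

Therefore det(B) = 1 * (-1) = -1.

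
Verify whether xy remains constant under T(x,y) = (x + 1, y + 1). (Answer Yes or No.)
No

Substitute T(x,y) = (x + 1, y + 1) into the expression and compare with the original.

Original: xy
After applying T: (x + 1)(y + 1) = xy + x + y + 1

This differs from the original xy (difference: x + y + 1), so the expression is NOT invariant.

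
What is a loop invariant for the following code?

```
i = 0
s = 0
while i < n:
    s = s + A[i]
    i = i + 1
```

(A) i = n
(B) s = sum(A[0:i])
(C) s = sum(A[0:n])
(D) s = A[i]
B

A loop invariant must hold before the first iteration and be re-established by every execution of the body.

(B) s = sum(A[0:i]): Initially i = 0 and s = 0 = sum of the empty slice A[0:0]. If s = sum(A[0:i]) holds at the top of an iteration, the body sets s to sum(A[0:i]) + A[i] = sum(A[0:i+1]) and then i to i+1, so s = sum(A[0:i]) holds again. At exit i = n, giving s = sum(A[0:n]).

The other options fail:
(A) i = n: false initially (i = 0); it is the exit condition, not an invariant.
(C) s = sum(A[0:n]): false before the loop (s = 0, not the full sum) -- it only becomes true at exit.
(D) s = A[i]: after the first iteration s = A[0] but i = 1, so s = A[i] compares s with the wrong element (and fails in general).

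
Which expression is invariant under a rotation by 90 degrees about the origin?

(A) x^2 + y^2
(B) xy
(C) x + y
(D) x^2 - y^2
A

A rotation by 90 degrees sends (x, y) to (-y, x).
Substitute the transformed coordinates into each option and compare with the original:
(A) x^2 + y^2  ->  (-y)^2 + (x)^2 = x^2 + y^2   [equals x^2 + y^2: invariant]
(B) xy  ->  (-y)(x) = -xy   [differs from xy: not invariant]
(C) x + y  ->  (-y) + (x) = x - y   [differs from x + y: not invariant]
(D) x^2 - y^2  ->  (-y)^2 - (x)^2 = -x^2 + y^2   [differs from x^2 - y^2: not invariant]

Only option (A), x^2 + y^2, is unchanged by the transformation.
Geometrically, x^2 + y^2 is the squared distance from the origin, which every rotation about the origin preserves.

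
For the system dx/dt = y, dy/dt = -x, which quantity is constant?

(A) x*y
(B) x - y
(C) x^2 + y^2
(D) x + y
C

A first integral I satisfies dI/dt = 0 along every solution. Differentiate each option and use the equation of motion:
(A) d/dt[x*y] = (dx/dt)y + x(dy/dt) = y^2 - x^2, not identically 0
(B) d/dt[x - y] = y - (-x) = x + y, not identically 0
(C) d/dt[x^2 + y^2] = 2x*dx/dt + 2y*dy/dt = 2x*y + 2y*(-x) = 0
(D) d/dt[x + y] = y + (-x) = y - x, not identically 0

Only (C) has zero time-derivative. So x^2 + y^2 (the squared radius; trajectories are circles) is the conserved quantity.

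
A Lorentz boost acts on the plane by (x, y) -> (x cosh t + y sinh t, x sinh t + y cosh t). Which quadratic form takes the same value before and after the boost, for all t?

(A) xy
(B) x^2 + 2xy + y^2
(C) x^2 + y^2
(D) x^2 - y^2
D

Write x' = x cosh t + y sinh t, y' = x sinh t + y cosh t and substitute into each option:
(A) xy: (x cosh t + y sinh t)(x sinh t + y cosh t) = xy(cosh^2 t + sinh^2 t) + (x^2 + y^2) sinh t cosh t = xy cosh 2t + (x^2 + y^2)(sinh 2t)/2   [not invariant for t != 0]
(B) x^2 + 2xy + y^2: (x' + y')^2 with x' + y' = (x + y)(cosh t + sinh t) = (x + y)e^t, so it becomes (x + y)^2 e^(2t)   [not invariant for t != 0]
(C) x^2 + y^2: (x cosh t + y sinh t)^2 + (x sinh t + y cosh t)^2 = (x^2 + y^2)(cosh^2 t + sinh^2 t) + 4xy sinh t cosh t = (x^2 + y^2) cosh 2t + 2xy sinh 2t   [not invariant for t != 0]
(D) x^2 - y^2: (x cosh t + y sinh t)^2 - (x sinh t + y cosh t)^2 = x^2(cosh^2 t - sinh^2 t) + 2xy(cosh t sinh t - sinh t cosh t) + y^2(sinh^2 t - cosh^2 t) = x^2 - y^2   [invariant, using cosh^2 t - sinh^2 t = 1]

Only (D) x^2 - y^2 is unchanged; it is the Minkowski form preserved by Lorentz boosts, just as x^2 + y^2 is preserved by ordinary rotations.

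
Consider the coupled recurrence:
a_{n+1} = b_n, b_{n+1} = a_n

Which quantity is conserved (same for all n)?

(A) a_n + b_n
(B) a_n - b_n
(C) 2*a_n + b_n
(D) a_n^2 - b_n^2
A

Replace a_n by a_{n+1} = b_n and b_n by b_{n+1} = a_n in each option and simplify:
(A) a_n + b_n  ->  (b_n) + (a_n) = a_n + b_n   [conserved]
(B) a_n - b_n  ->  (b_n) - (a_n) = -a_n + b_n   [not conserved]
(C) 2*a_n + b_n  ->  2*(b_n) + (a_n) = a_n + 2*b_n   [not conserved]
(D) a_n^2 - b_n^2  ->  (b_n)^2 - (a_n)^2 = -a_n^2 + b_n^2   [not conserved]

Only (A) a_n + b_n returns to itself after one step, so it is the conserved quantity.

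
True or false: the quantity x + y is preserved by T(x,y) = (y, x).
True

Substitute T(x,y) = (y, x) into the expression and compare with the original.

Original: x + y
After applying T: (y) + (x) = x + y

This is identical to the original x + y, so the expression is invariant.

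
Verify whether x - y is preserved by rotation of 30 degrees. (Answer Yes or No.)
No

Applying rotation by 30 degrees: x' = x*cos(30 degrees) - y*sin(30 degrees) = sqrt(3)x/2 - y/2, y' = x*sin(30 degrees) + y*cos(30 degrees) = x/2 + sqrt(3)y/2

Substituting into x - y:
(sqrt(3)x/2 - y/2) - (x/2 + sqrt(3)y/2)
= -x/2 + sqrt(3)x/2 - sqrt(3)y/2 - y/2

This differs from the original expression x - y, so it is NOT invariant.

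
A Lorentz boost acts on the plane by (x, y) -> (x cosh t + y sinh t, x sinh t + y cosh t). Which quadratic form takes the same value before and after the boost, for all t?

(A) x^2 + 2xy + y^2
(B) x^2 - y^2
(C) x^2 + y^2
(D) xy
B

Write x' = x cosh t + y sinh t, y' = x sinh t + y cosh t and substitute into each option:
(A) x^2 + 2xy + y^2: (x' + y')^2 with x' + y' = (x + y)(cosh t + sinh t) = (x + y)e^t, so it becomes (x + y)^2 e^(2t)   [not invariant for t != 0]
(B) x^2 - y^2: (x cosh t + y sinh t)^2 - (x sinh t + y cosh t)^2 = x^2(cosh^2 t - sinh^2 t) + 2xy(cosh t sinh t - sinh t cosh t) + y^2(sinh^2 t - cosh^2 t) = x^2 - y^2   [invariant, using cosh^2 t - sinh^2 t = 1]
(C) x^2 + y^2: (x cosh t + y sinh t)^2 + (x sinh t + y cosh t)^2 = (x^2 + y^2)(cosh^2 t + sinh^2 t) + 4xy sinh t cosh t = (x^2 + y^2) cosh 2t + 2xy sinh 2t   [not invariant for t != 0]
(D) xy: (x cosh t + y sinh t)(x sinh t + y cosh t) = xy(cosh^2 t + sinh^2 t) + (x^2 + y^2) sinh t cosh t = xy cosh 2t + (x^2 + y^2)(sinh 2t)/2   [not invariant for t != 0]

Only (B) x^2 - y^2 is unchanged; it is the Minkowski form preserved by Lorentz boosts, just as x^2 + y^2 is preserved by ordinary rotations.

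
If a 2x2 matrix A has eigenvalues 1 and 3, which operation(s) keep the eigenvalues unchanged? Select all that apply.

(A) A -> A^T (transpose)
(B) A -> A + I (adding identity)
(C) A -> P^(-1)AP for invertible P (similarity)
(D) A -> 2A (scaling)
A and C

Eigenvalues are preserved by:
1. Similarity transformations: A -> P^(-1)AP (same characteristic polynomial)
2. Transpose: A^T has the same eigenvalues as A

Eigenvalues are NOT preserved by:
- Adding identity: eigenvalues become 1+1, 3+1
- Scaling: eigenvalues become 2, 6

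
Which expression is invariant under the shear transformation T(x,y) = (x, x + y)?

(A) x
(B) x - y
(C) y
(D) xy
A

Under the shear T(x,y) = (x, x + y):
Substitute the transformed coordinates into each option and compare with the original:
(A) x  ->  (x) = x   [equals x: invariant]
(B) x - y  ->  (x) - (x + y) = -y   [differs from x - y: not invariant]
(C) y  ->  (x + y) = x + y   [differs from y: not invariant]
(D) xy  ->  (x)(x + y) = x^2 + xy   [differs from xy: not invariant]

Only option (A), x, is unchanged by the transformation.
A vertical shear moves points parallel to the y-axis, so the x-coordinate (and any function of x alone) is unchanged.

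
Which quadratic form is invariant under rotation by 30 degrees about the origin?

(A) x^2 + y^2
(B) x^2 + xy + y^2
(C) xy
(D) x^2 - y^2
A

Rotation by 30 degrees sends (x, y) to (sqrt(3)x/2 - y/2, x/2 + sqrt(3)y/2).
Substitute the transformed coordinates into each option and compare with the original:
(A) x^2 + y^2  ->  (sqrt(3)x/2 - y/2)^2 + (x/2 + sqrt(3)y/2)^2 = x^2 + y^2   [equals x^2 + y^2: invariant]
(B) x^2 + xy + y^2  ->  (sqrt(3)x/2 - y/2)^2 + (sqrt(3)x/2 - y/2)(x/2 + sqrt(3)y/2) + (x/2 + sqrt(3)y/2)^2 = sqrt(3)x^2/4 + x^2 + xy/2 - sqrt(3)y^2/4 + y^2   [differs from x^2 + xy + y^2: not invariant]
(C) xy  ->  (sqrt(3)x/2 - y/2)(x/2 + sqrt(3)y/2) = sqrt(3)x^2/4 + xy/2 - sqrt(3)y^2/4   [differs from xy: not invariant]
(D) x^2 - y^2  ->  (sqrt(3)x/2 - y/2)^2 - (x/2 + sqrt(3)y/2)^2 = x^2/2 - sqrt(3)xy - y^2/2   [differs from x^2 - y^2: not invariant]

Only option (A), x^2 + y^2, is unchanged by the transformation.
x^2 + y^2 is the squared distance from the origin, which rotations preserve.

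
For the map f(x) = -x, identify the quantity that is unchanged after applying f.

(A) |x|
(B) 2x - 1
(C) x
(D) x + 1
A

For f(x) = -x:
Applying f replaces x by -x. Since |-x| = |x|, the absolute value is unchanged by f, whereas x -> -x, 2x - 1 -> -2x - 1 and x + 1 -> -x + 1 all change.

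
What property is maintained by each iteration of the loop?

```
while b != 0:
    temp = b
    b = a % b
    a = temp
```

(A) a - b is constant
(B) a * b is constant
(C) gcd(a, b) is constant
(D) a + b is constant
C

A loop invariant must hold before the first iteration and be re-established by every execution of the body.

(C) gcd(a, b) is constant: One iteration replaces (a, b) by (b, a mod b). Since a mod b = a - q*b for an integer q, any common divisor of a and b divides b and a mod b, and conversely; hence gcd(b, a mod b) = gcd(a, b). For instance (19, 11) -> (11, 8) keeps gcd = 1. At exit b = 0 and a = gcd of the original inputs.

The other options fail:
(A) a - b is constant: e.g. (a, b) = (19, 11) -> (11, 8): the difference goes from 8 to 3.
(B) a * b is constant: e.g. (a, b) = (19, 11) -> (11, 8): the product goes from 209 to 88.
(D) a + b is constant: e.g. (a, b) = (19, 11) -> (11, 8): the sum goes from 30 to 19.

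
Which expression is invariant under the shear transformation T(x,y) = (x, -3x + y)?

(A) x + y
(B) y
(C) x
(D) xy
C

Under the shear T(x,y) = (x, -3x + y):
Substitute the transformed coordinates into each option and compare with the original:
(A) x + y  ->  (x) + (-3x + y) = -2x + y   [differs from x + y: not invariant]
(B) y  ->  (-3x + y) = -3x + y   [differs from y: not invariant]
(C) x  ->  (x) = x   [equals x: invariant]
(D) xy  ->  (x)(-3x + y) = -3x^2 + xy   [differs from xy: not invariant]

Only option (C), x, is unchanged by the transformation.
A vertical shear moves points parallel to the y-axis, so the x-coordinate (and any function of x alone) is unchanged.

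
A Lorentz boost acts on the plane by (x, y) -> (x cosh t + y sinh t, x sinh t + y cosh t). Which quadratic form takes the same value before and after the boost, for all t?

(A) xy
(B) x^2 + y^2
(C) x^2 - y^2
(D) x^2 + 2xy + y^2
C

Write x' = x cosh t + y sinh t, y' = x sinh t + y cosh t and substitute into each option:
(A) xy: (x cosh t + y sinh t)(x sinh t + y cosh t) = xy(cosh^2 t + sinh^2 t) + (x^2 + y^2) sinh t cosh t = xy cosh 2t + (x^2 + y^2)(sinh 2t)/2   [not invariant for t != 0]
(B) x^2 + y^2: (x cosh t + y sinh t)^2 + (x sinh t + y cosh t)^2 = (x^2 + y^2)(cosh^2 t + sinh^2 t) + 4xy sinh t cosh t = (x^2 + y^2) cosh 2t + 2xy sinh 2t   [not invariant for t != 0]
(C) x^2 - y^2: (x cosh t + y sinh t)^2 - (x sinh t + y cosh t)^2 = x^2(cosh^2 t - sinh^2 t) + 2xy(cosh t sinh t - sinh t cosh t) + y^2(sinh^2 t - cosh^2 t) = x^2 - y^2   [invariant, using cosh^2 t - sinh^2 t = 1]
(D) x^2 + 2xy + y^2: (x' + y')^2 with x' + y' = (x + y)(cosh t + sinh t) = (x + y)e^t, so it becomes (x + y)^2 e^(2t)   [not invariant for t != 0]

Only (C) x^2 - y^2 is unchanged; it is the Minkowski form preserved by Lorentz boosts, just as x^2 + y^2 is preserved by ordinary rotations.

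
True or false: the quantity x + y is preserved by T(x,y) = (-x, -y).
False

Substitute T(x,y) = (-x, -y) into the expression and compare with the original.

Original: x + y
After applying T: (-x) + (-y) = -x - y

This differs from the original x + y (difference: -2x - 2y), so the expression is NOT invariant.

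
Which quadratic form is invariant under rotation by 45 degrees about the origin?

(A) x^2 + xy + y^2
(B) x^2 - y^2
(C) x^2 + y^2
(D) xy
C

Rotation by 45 degrees sends (x, y) to (sqrt(2)x/2 - sqrt(2)y/2, sqrt(2)x/2 + sqrt(2)y/2).
Substitute the transformed coordinates into each option and compare with the original:
(A) x^2 + xy + y^2  ->  (sqrt(2)x/2 - sqrt(2)y/2)^2 + (sqrt(2)x/2 - sqrt(2)y/2)(sqrt(2)x/2 + sqrt(2)y/2) + (sqrt(2)x/2 + sqrt(2)y/2)^2 = 3x^2/2 + y^2/2   [differs from x^2 + xy + y^2: not invariant]
(B) x^2 - y^2  ->  (sqrt(2)x/2 - sqrt(2)y/2)^2 - (sqrt(2)x/2 + sqrt(2)y/2)^2 = -2xy   [differs from x^2 - y^2: not invariant]
(C) x^2 + y^2  ->  (sqrt(2)x/2 - sqrt(2)y/2)^2 + (sqrt(2)x/2 + sqrt(2)y/2)^2 = x^2 + y^2   [equals x^2 + y^2: invariant]
(D) xy  ->  (sqrt(2)x/2 - sqrt(2)y/2)(sqrt(2)x/2 + sqrt(2)y/2) = x^2/2 - y^2/2   [differs from xy: not invariant]

Only option (C), x^2 + y^2, is unchanged by the transformation.
x^2 + y^2 is the squared distance from the origin, which rotations preserve.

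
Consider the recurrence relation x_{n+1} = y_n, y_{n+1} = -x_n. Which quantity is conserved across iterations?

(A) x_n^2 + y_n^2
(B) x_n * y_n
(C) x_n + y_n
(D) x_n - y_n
A

For the recurrence x_{n+1} = y_n, y_{n+1} = -x_n:

x_{n+1}^2 + y_{n+1}^2 = y_n^2 + (-x_n)^2 = x_n^2 + y_n^2
The sum of squares is conserved (like energy in a harmonic oscillator).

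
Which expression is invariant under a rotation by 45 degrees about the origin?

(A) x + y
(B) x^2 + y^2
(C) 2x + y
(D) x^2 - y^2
B

A rotation by 45 degrees sends (x, y) to (sqrt(2)x/2 - sqrt(2)y/2, sqrt(2)x/2 + sqrt(2)y/2).
Substitute the transformed coordinates into each option and compare with the original:
(A) x + y  ->  (sqrt(2)x/2 - sqrt(2)y/2) + (sqrt(2)x/2 + sqrt(2)y/2) = sqrt(2)x   [differs from x + y: not invariant]
(B) x^2 + y^2  ->  (sqrt(2)x/2 - sqrt(2)y/2)^2 + (sqrt(2)x/2 + sqrt(2)y/2)^2 = x^2 + y^2   [equals x^2 + y^2: invariant]
(C) 2x + y  ->  2(sqrt(2)x/2 - sqrt(2)y/2) + (sqrt(2)x/2 + sqrt(2)y/2) = 3sqrt(2)x/2 - sqrt(2)y/2   [differs from 2x + y: not invariant]
(D) x^2 - y^2  ->  (sqrt(2)x/2 - sqrt(2)y/2)^2 - (sqrt(2)x/2 + sqrt(2)y/2)^2 = -2xy   [differs from x^2 - y^2: not invariant]

Only option (B), x^2 + y^2, is unchanged by the transformation.
Geometrically, x^2 + y^2 is the squared distance from the origin, which every rotation about the origin preserves.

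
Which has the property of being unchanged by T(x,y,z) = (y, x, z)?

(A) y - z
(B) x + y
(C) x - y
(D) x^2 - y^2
B

Apply T(x,y,z) = (y, x, z) to each option, i.e. replace (x, y, z) by the transformed coordinates.
Substitute the transformed coordinates into each option and compare with the original:
(A) y - z  ->  (x) - (z) = x - z   [differs from y - z: not invariant]
(B) x + y  ->  (y) + (x) = x + y   [equals x + y: invariant]
(C) x - y  ->  (y) - (x) = -x + y   [differs from x - y: not invariant]
(D) x^2 - y^2  ->  (y)^2 - (x)^2 = -x^2 + y^2   [differs from x^2 - y^2: not invariant]

Only option (B), x + y, is unchanged by the transformation.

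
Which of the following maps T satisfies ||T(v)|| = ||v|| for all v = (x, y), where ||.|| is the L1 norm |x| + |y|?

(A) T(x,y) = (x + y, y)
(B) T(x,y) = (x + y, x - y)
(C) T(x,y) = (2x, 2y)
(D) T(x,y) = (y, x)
D

A transformation preserves a norm if ||T(v)|| = ||v|| for every v; a single vector where the norm changes rules an option out.

(A) T(x,y) = (x + y, y): v = (0, 1) has norm |0| + |1| = 1, but T(v) = (1, 1) has norm 2 -- not preserved.
(B) T(x,y) = (x + y, x - y): v = (1, 0) has norm |1| + |0| = 1, but T(v) = (1, 1) has norm 2 -- not preserved.
(C) T(x,y) = (2x, 2y): v = (1, 0) has norm |1| + |0| = 1, but T(v) = (2, 0) has norm 2 -- not preserved.
(D) T(x,y) = (y, x): preserves the norm -- it only permutes the coordinates and/or flips signs, which leaves |x| + |y| unchanged.

Therefore the answer is (D).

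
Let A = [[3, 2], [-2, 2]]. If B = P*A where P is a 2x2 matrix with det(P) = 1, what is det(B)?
10

By the multiplicative property of determinants, det(B) = det(P*A) = det(P) * det(A) = det(A),
so the determinant is invariant under multiplication by any determinant-1 matrix; we just need det(A).

det(A) = (3)(2) - (2)(-2) = 6 - (-4) = 10

Therefore det(B) = 1 * 10 = 10.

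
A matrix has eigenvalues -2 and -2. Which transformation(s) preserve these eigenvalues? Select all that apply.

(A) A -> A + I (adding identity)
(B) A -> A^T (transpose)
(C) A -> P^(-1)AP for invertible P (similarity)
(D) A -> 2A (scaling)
B and C

Eigenvalues are preserved by:
1. Similarity transformations: A -> P^(-1)AP (same characteristic polynomial)
2. Transpose: A^T has the same eigenvalues as A

Eigenvalues are NOT preserved by:
- Adding identity: eigenvalues become -2+1, -2+1
- Scaling: eigenvalues become -4, -4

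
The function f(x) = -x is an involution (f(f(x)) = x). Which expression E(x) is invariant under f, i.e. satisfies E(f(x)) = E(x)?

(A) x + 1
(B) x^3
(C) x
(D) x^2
D

Replace x by f(x) = -x in each option and simplify. As a quick numerical cross-check, also compare E(3) with E(f(3)) = E(-3).

(A) x + 1  ->  (-x) + 1 = 1 - x; check: E(3) = 4 but E(-3) = -2.   [not invariant]
(B) x^3  ->  (-x)^3 = -x^3; check: E(3) = 27 but E(-3) = -27.   [not invariant]
(C) x  ->  (-x) = -x; check: E(3) = 3 but E(-3) = -3.   [not invariant]
(D) x^2  ->  (-x)^2, which simplifies back to x^2; check: E(3) = 9, E(-3) = 9.   [invariant]

Only (D) is unchanged. E is symmetric under swapping x with f(x) = -x, which is exactly what an involution does.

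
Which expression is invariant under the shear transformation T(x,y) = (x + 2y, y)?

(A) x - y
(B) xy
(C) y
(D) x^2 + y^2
C

Under the shear T(x,y) = (x + 2y, y):
Substitute the transformed coordinates into each option and compare with the original:
(A) x - y  ->  (x + 2y) - (y) = x + y   [differs from x - y: not invariant]
(B) xy  ->  (x + 2y)(y) = xy + 2y^2   [differs from xy: not invariant]
(C) y  ->  (y) = y   [equals y: invariant]
(D) x^2 + y^2  ->  (x + 2y)^2 + (y)^2 = x^2 + 4xy + 5y^2   [differs from x^2 + y^2: not invariant]

Only option (C), y, is unchanged by the transformation.
A horizontal shear moves points parallel to the x-axis, so the y-coordinate (and any function of y alone) is unchanged.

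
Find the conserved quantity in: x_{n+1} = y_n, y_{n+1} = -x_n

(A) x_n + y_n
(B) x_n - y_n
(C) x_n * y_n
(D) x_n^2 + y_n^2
D

For the recurrence x_{n+1} = y_n, y_{n+1} = -x_n:

x_{n+1}^2 + y_{n+1}^2 = y_n^2 + (-x_n)^2 = x_n^2 + y_n^2
The sum of squares is conserved (like energy in a harmonic oscillator).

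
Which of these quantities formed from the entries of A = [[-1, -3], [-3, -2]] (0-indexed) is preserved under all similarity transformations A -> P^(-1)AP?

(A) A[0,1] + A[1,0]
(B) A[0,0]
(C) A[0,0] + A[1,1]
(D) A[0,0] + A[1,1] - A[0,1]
C

A[0,0] + A[1,1] is the trace of A. By the cyclic property of the trace, tr(P^(-1)AP) = tr(APP^(-1)) = tr(A), so it is the same for every matrix similar to A.

The other combinations are not similarity invariants. For example, take P = [[1, 1], [0, 1]] (det P = 1), so P^(-1) = [[1, -1], [0, 1]] and
B = P^(-1)AP = [[2, 1], [-3, -5]].
Evaluating each option on A and on B:
(A) A[0,1] + A[1,0]: -6 for A, -2 for B -> changes
(B) A[0,0]: -1 for A, 2 for B -> changes
(C) A[0,0] + A[1,1]: -3 for A, -3 for B -> unchanged
(D) A[0,0] + A[1,1] - A[0,1]: 0 for A, -4 for B -> changes

Only (C) A[0,0] + A[1,1] = -3 survives (and it does so for every P, not just this one), so it is the invariant.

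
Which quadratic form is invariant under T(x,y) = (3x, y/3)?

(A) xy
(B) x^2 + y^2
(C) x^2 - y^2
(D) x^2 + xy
A

T multiplies x by 3 and divides y by 3.
Substitute the transformed coordinates into each option and compare with the original:
(A) xy  ->  (3x)(y/3) = xy   [equals xy: invariant]
(B) x^2 + y^2  ->  (3x)^2 + (y/3)^2 = 9x^2 + y^2/9   [differs from x^2 + y^2: not invariant]
(C) x^2 - y^2  ->  (3x)^2 - (y/3)^2 = 9x^2 - y^2/9   [differs from x^2 - y^2: not invariant]
(D) x^2 + xy  ->  (3x)^2 + (3x)(y/3) = 9x^2 + xy   [differs from x^2 + xy: not invariant]

Only option (A), xy, is unchanged by the transformation.
The factors 3 and 1/3 cancel only in the pure product xy.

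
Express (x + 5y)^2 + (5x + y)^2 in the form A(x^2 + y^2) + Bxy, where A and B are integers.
26(x^2 + y^2) + 20xy

Expanding: (x + 5y)^2 = x^2 + 10xy + 25y^2
(5x + y)^2 = 25x^2 + 10xy + y^2
Sum = (1+25)(x^2+y^2) + 20xy = 26(x^2 + y^2) + 20xy
This is symmetric in x and y.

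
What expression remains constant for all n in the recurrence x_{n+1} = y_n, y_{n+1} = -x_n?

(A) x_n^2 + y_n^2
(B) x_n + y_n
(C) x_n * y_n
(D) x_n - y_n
A

For the recurrence x_{n+1} = y_n, y_{n+1} = -x_n:

x_{n+1}^2 + y_{n+1}^2 = y_n^2 + (-x_n)^2 = x_n^2 + y_n^2
The sum of squares is conserved (like energy in a harmonic oscillator).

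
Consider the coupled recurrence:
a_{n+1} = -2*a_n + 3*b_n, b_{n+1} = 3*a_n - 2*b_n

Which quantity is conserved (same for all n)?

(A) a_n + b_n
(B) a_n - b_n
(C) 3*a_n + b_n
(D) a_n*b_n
A

Replace a_n by a_{n+1} = -2*a_n + 3*b_n and b_n by b_{n+1} = 3*a_n - 2*b_n in each option and simplify:
(A) a_n + b_n  ->  (-2*a_n + 3*b_n) + (3*a_n - 2*b_n) = a_n + b_n   [conserved]
(B) a_n - b_n  ->  (-2*a_n + 3*b_n) - (3*a_n - 2*b_n) = -5*a_n + 5*b_n   [not conserved]
(C) 3*a_n + b_n  ->  3*(-2*a_n + 3*b_n) + (3*a_n - 2*b_n) = -3*a_n + 7*b_n   [not conserved]
(D) a_n*b_n  ->  (-2*a_n + 3*b_n)*(3*a_n - 2*b_n) = -6*a_n^2 + 13*a_n*b_n - 6*b_n^2   [not conserved]

Only (A) a_n + b_n returns to itself after one step, so it is the conserved quantity.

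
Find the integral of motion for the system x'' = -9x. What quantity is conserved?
E = (x')^2 + 9x^2

Multiply the equation by x':
x' * x'' = -9x * x'
The left side is d/dt[(x')^2/2] and the right side is d/dt[-9x^2/2], so
d/dt[(x')^2/2 + 9x^2/2] = 0, i.e. (x')^2/2 + 9x^2/2 = constant.
Multiplying by 2, the integral of motion is E = (x')^2 + 9x^2.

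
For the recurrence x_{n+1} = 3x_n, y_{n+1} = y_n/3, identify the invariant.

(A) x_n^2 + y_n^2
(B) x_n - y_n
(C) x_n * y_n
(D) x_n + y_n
C

For the recurrence x_{n+1} = 3x_n, y_{n+1} = y_n/3:

x_{n+1} * y_{n+1} = (3x_n) * (y_n/3) = x_n * y_n
The product is conserved.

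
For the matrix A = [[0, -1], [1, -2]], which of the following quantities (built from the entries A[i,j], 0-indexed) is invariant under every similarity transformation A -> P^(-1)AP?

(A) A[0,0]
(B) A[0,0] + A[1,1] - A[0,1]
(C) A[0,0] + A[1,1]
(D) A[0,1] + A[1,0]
C

A[0,0] + A[1,1] is the trace of A. By the cyclic property of the trace, tr(P^(-1)AP) = tr(APP^(-1)) = tr(A), so it is the same for every matrix similar to A.

The other combinations are not similarity invariants. For example, take P = [[2, 1], [1, 1]] (det P = 1), so P^(-1) = [[1, -1], [-1, 2]] and
B = P^(-1)AP = [[-1, 0], [1, -1]].
Evaluating each option on A and on B:
(A) A[0,0]: 0 for A, -1 for B -> changes
(B) A[0,0] + A[1,1] - A[0,1]: -1 for A, -2 for B -> changes
(C) A[0,0] + A[1,1]: -2 for A, -2 for B -> unchanged
(D) A[0,1] + A[1,0]: 0 for A, 1 for B -> changes

Only (C) A[0,0] + A[1,1] = -2 survives (and it does so for every P, not just this one), so it is the invariant.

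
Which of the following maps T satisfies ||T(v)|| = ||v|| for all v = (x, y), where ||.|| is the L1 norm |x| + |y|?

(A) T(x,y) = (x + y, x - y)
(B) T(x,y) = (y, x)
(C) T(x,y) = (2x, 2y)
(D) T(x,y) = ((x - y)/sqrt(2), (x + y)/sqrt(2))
B

A transformation preserves a norm if ||T(v)|| = ||v|| for every v; a single vector where the norm changes rules an option out.

(A) T(x,y) = (x + y, x - y): v = (1, 0) has norm |1| + |0| = 1, but T(v) = (1, 1) has norm 2 -- not preserved.
(B) T(x,y) = (y, x): preserves the norm -- it only permutes the coordinates and/or flips signs, which leaves |x| + |y| unchanged.
(C) T(x,y) = (2x, 2y): v = (1, 0) has norm |1| + |0| = 1, but T(v) = (2, 0) has norm 2 -- not preserved.
(D) T(x,y) = ((x - y)/sqrt(2), (x + y)/sqrt(2)): v = (1, 0) has norm |1| + |0| = 1, but T(v) = (sqrt(2)/2, sqrt(2)/2) has norm sqrt(2) -- not preserved.

Therefore the answer is (B).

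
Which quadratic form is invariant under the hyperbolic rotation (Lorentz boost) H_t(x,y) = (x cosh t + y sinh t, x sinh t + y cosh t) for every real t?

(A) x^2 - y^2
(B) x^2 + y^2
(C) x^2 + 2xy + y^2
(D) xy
A

Write x' = x cosh t + y sinh t, y' = x sinh t + y cosh t and substitute into each option:
(A) x^2 - y^2: (x cosh t + y sinh t)^2 - (x sinh t + y cosh t)^2 = x^2(cosh^2 t - sinh^2 t) + 2xy(cosh t sinh t - sinh t cosh t) + y^2(sinh^2 t - cosh^2 t) = x^2 - y^2   [invariant, using cosh^2 t - sinh^2 t = 1]
(B) x^2 + y^2: (x cosh t + y sinh t)^2 + (x sinh t + y cosh t)^2 = (x^2 + y^2)(cosh^2 t + sinh^2 t) + 4xy sinh t cosh t = (x^2 + y^2) cosh 2t + 2xy sinh 2t   [not invariant for t != 0]
(C) x^2 + 2xy + y^2: (x' + y')^2 with x' + y' = (x + y)(cosh t + sinh t) = (x + y)e^t, so it becomes (x + y)^2 e^(2t)   [not invariant for t != 0]
(D) xy: (x cosh t + y sinh t)(x sinh t + y cosh t) = xy(cosh^2 t + sinh^2 t) + (x^2 + y^2) sinh t cosh t = xy cosh 2t + (x^2 + y^2)(sinh 2t)/2   [not invariant for t != 0]

Only (A) x^2 - y^2 is unchanged; it is the Minkowski form preserved by Lorentz boosts, just as x^2 + y^2 is preserved by ordinary rotations.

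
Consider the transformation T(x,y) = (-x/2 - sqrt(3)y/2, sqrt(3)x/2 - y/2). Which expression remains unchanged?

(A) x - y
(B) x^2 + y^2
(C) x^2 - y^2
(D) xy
B

An expression E(x,y) is invariant under T if E(T(x,y)) = E(x,y). Here T(x,y) = (-x/2 - sqrt(3)y/2, sqrt(3)x/2 - y/2).
Substitute the transformed coordinates into each option and compare with the original:
(A) x - y  ->  (-x/2 - sqrt(3)y/2) - (sqrt(3)x/2 - y/2) = -sqrt(3)x/2 - x/2 - sqrt(3)y/2 + y/2   [differs from x - y: not invariant]
(B) x^2 + y^2  ->  (-x/2 - sqrt(3)y/2)^2 + (sqrt(3)x/2 - y/2)^2 = x^2 + y^2   [equals x^2 + y^2: invariant]
(C) x^2 - y^2  ->  (-x/2 - sqrt(3)y/2)^2 - (sqrt(3)x/2 - y/2)^2 = -x^2/2 + sqrt(3)xy + y^2/2   [differs from x^2 - y^2: not invariant]
(D) xy  ->  (-x/2 - sqrt(3)y/2)(sqrt(3)x/2 - y/2) = -sqrt(3)x^2/4 - xy/2 + sqrt(3)y^2/4   [differs from xy: not invariant]

Only option (B), x^2 + y^2, is unchanged by the transformation.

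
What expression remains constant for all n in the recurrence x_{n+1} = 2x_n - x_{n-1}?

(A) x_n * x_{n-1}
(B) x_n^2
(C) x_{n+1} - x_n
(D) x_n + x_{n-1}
C

For the recurrence x_{n+1} = 2x_n - x_{n-1}:

If x_{n+1} = 2x_n - x_{n-1}, then:
x_{n+1} - x_n = x_n - x_{n-1}
The first difference is constant throughout the sequence.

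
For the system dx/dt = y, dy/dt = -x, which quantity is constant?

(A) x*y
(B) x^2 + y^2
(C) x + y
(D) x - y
B

A first integral I satisfies dI/dt = 0 along every solution. Differentiate each option and use the equation of motion:
(A) d/dt[x*y] = (dx/dt)y + x(dy/dt) = y^2 - x^2, not identically 0
(B) d/dt[x^2 + y^2] = 2x*dx/dt + 2y*dy/dt = 2x*y + 2y*(-x) = 0
(C) d/dt[x + y] = y + (-x) = y - x, not identically 0
(D) d/dt[x - y] = y - (-x) = x + y, not identically 0

Only (B) has zero time-derivative. So x^2 + y^2 (the squared radius; trajectories are circles) is the conserved quantity.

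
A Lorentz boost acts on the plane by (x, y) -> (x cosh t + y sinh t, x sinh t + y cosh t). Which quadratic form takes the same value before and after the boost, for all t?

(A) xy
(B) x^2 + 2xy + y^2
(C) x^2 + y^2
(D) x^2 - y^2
D

Write x' = x cosh t + y sinh t, y' = x sinh t + y cosh t and substitute into each option:
(A) xy: (x cosh t + y sinh t)(x sinh t + y cosh t) = xy(cosh^2 t + sinh^2 t) + (x^2 + y^2) sinh t cosh t = xy cosh 2t + (x^2 + y^2)(sinh 2t)/2   [not invariant for t != 0]
(B) x^2 + 2xy + y^2: (x' + y')^2 with x' + y' = (x + y)(cosh t + sinh t) = (x + y)e^t, so it becomes (x + y)^2 e^(2t)   [not invariant for t != 0]
(C) x^2 + y^2: (x cosh t + y sinh t)^2 + (x sinh t + y cosh t)^2 = (x^2 + y^2)(cosh^2 t + sinh^2 t) + 4xy sinh t cosh t = (x^2 + y^2) cosh 2t + 2xy sinh 2t   [not invariant for t != 0]
(D) x^2 - y^2: (x cosh t + y sinh t)^2 - (x sinh t + y cosh t)^2 = x^2(cosh^2 t - sinh^2 t) + 2xy(cosh t sinh t - sinh t cosh t) + y^2(sinh^2 t - cosh^2 t) = x^2 - y^2   [invariant, using cosh^2 t - sinh^2 t = 1]

Only (D) x^2 - y^2 is unchanged; it is the Minkowski form preserved by Lorentz boosts, just as x^2 + y^2 is preserved by ordinary rotations.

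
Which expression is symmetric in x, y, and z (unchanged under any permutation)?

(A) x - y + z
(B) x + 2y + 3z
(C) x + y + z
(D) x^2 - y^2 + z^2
C

A symmetric expression is unchanged when the variables are permuted; here the transformation to test is the swap (x, y) -> (y, x).
A symmetric expression must survive every permutation; the single swap x <-> y already eliminates the distractors, and the keyed expression is also unchanged by x <-> z and y <-> z (each variable enters it in exactly the same way).
Substitute the transformed coordinates into each option and compare with the original:
(A) x - y + z  ->  (y) - (x) + z = -x + y + z   [differs from x - y + z: not invariant]
(B) x + 2y + 3z  ->  (y) + 2(x) + 3z = 2x + y + 3z   [differs from x + 2y + 3z: not invariant]
(C) x + y + z  ->  (y) + (x) + z = x + y + z   [equals x + y + z: invariant]
(D) x^2 - y^2 + z^2  ->  (y)^2 - (x)^2 + z^2 = -x^2 + y^2 + z^2   [differs from x^2 - y^2 + z^2: not invariant]

Only option (C), x + y + z, is unchanged by the transformation.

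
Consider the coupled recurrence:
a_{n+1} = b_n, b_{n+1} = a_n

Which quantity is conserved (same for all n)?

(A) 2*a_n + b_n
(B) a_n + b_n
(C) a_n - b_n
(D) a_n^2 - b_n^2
B

Replace a_n by a_{n+1} = b_n and b_n by b_{n+1} = a_n in each option and simplify:
(A) 2*a_n + b_n  ->  2*(b_n) + (a_n) = a_n + 2*b_n   [not conserved]
(B) a_n + b_n  ->  (b_n) + (a_n) = a_n + b_n   [conserved]
(C) a_n - b_n  ->  (b_n) - (a_n) = -a_n + b_n   [not conserved]
(D) a_n^2 - b_n^2  ->  (b_n)^2 - (a_n)^2 = -a_n^2 + b_n^2   [not conserved]

Only (B) a_n + b_n returns to itself after one step, so it is the conserved quantity.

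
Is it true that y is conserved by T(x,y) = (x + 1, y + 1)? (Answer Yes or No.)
No

Substitute T(x,y) = (x + 1, y + 1) into the expression and compare with the original.

Original: y
After applying T: (y + 1) = y + 1

This differs from the original y (difference: 1), so the expression is NOT invariant.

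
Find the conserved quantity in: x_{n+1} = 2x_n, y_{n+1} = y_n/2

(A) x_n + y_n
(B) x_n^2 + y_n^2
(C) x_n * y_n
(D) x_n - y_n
C

For the recurrence x_{n+1} = 2x_n, y_{n+1} = y_n/2:

x_{n+1} * y_{n+1} = (2x_n) * (y_n/2) = x_n * y_n
The product is conserved.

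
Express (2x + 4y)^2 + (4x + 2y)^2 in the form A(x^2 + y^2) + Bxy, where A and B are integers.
20(x^2 + y^2) + 32xy

Expanding: (2x + 4y)^2 = 4x^2 + 16xy + 16y^2
(4x + 2y)^2 = 16x^2 + 16xy + 4y^2
Sum = (4+16)(x^2+y^2) + 32xy = 20(x^2 + y^2) + 32xy
This is symmetric in x and y.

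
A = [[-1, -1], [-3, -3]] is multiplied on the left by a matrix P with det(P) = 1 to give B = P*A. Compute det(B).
0

By the multiplicative property of determinants, det(B) = det(P*A) = det(P) * det(A) = det(A),
so the determinant is invariant under multiplication by any determinant-1 matrix; we just need det(A).

det(A) = (-1)(-3) - (-1)(-3) = 3 - 3 = 0

Therefore det(B) = 1 * 0 = 0.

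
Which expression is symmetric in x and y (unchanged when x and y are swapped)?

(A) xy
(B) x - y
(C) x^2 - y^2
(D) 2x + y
A

A symmetric expression is unchanged when the variables are permuted; here the transformation to test is the swap (x, y) -> (y, x).
Substitute the transformed coordinates into each option and compare with the original:
(A) xy  ->  (y)(x) = xy   [equals xy: invariant]
(B) x - y  ->  (y) - (x) = -x + y   [differs from x - y: not invariant]
(C) x^2 - y^2  ->  (y)^2 - (x)^2 = -x^2 + y^2   [differs from x^2 - y^2: not invariant]
(D) 2x + y  ->  2(y) + (x) = x + 2y   [differs from 2x + y: not invariant]

Only option (A), xy, is unchanged by the transformation.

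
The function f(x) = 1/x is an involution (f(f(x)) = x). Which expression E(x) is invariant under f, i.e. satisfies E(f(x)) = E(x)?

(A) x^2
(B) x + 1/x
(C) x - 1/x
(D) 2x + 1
B

Replace x by f(x) = 1/x in each option and simplify. As a quick numerical cross-check, also compare E(3) with E(f(3)) = E(1/3).

(A) x^2  ->  (1/x)^2 = x^(-2); check: E(3) = 9 but E(1/3) = 1/9.   [not invariant]
(B) x + 1/x  ->  (1/x) + 1/(1/x), which simplifies back to x + 1/x; check: E(3) = 10/3, E(1/3) = 10/3.   [invariant]
(C) x - 1/x  ->  (1/x) - 1/(1/x) = -x + 1/x; check: E(3) = 8/3 but E(1/3) = -8/3.   [not invariant]
(D) 2x + 1  ->  2(1/x) + 1 = (x + 2)/x; check: E(3) = 7 but E(1/3) = 5/3.   [not invariant]

Only (B) is unchanged. E is symmetric under swapping x with f(x) = 1/x, which is exactly what an involution does.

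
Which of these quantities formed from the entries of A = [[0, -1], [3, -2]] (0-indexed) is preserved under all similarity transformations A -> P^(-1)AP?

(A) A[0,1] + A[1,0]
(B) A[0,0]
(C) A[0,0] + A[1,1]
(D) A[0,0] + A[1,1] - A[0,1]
C

A[0,0] + A[1,1] is the trace of A. By the cyclic property of the trace, tr(P^(-1)AP) = tr(APP^(-1)) = tr(A), so it is the same for every matrix similar to A.

The other combinations are not similarity invariants. For example, take P = [[2, 1], [1, 1]] (det P = 1), so P^(-1) = [[1, -1], [-1, 2]] and
B = P^(-1)AP = [[-5, -2], [9, 3]].
Evaluating each option on A and on B:
(A) A[0,1] + A[1,0]: 2 for A, 7 for B -> changes
(B) A[0,0]: 0 for A, -5 for B -> changes
(C) A[0,0] + A[1,1]: -2 for A, -2 for B -> unchanged
(D) A[0,0] + A[1,1] - A[0,1]: -1 for A, 0 for B -> changes

Only (C) A[0,0] + A[1,1] = -2 survives (and it does so for every P, not just this one), so it is the invariant.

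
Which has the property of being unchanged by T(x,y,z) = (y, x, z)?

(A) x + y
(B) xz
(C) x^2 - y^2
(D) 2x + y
A

Apply T(x,y,z) = (y, x, z) to each option, i.e. replace (x, y, z) by the transformed coordinates.
Substitute the transformed coordinates into each option and compare with the original:
(A) x + y  ->  (y) + (x) = x + y   [equals x + y: invariant]
(B) xz  ->  (y)(z) = yz   [differs from xz: not invariant]
(C) x^2 - y^2  ->  (y)^2 - (x)^2 = -x^2 + y^2   [differs from x^2 - y^2: not invariant]
(D) 2x + y  ->  2(y) + (x) = x + 2y   [differs from 2x + y: not invariant]

Only option (A), x + y, is unchanged by the transformation.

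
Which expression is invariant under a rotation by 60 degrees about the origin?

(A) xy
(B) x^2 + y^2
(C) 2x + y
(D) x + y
B

A rotation by 60 degrees sends (x, y) to (x/2 - sqrt(3)y/2, sqrt(3)x/2 + y/2).
Substitute the transformed coordinates into each option and compare with the original:
(A) xy  ->  (x/2 - sqrt(3)y/2)(sqrt(3)x/2 + y/2) = sqrt(3)x^2/4 - xy/2 - sqrt(3)y^2/4   [differs from xy: not invariant]
(B) x^2 + y^2  ->  (x/2 - sqrt(3)y/2)^2 + (sqrt(3)x/2 + y/2)^2 = x^2 + y^2   [equals x^2 + y^2: invariant]
(C) 2x + y  ->  2(x/2 - sqrt(3)y/2) + (sqrt(3)x/2 + y/2) = sqrt(3)x/2 + x - sqrt(3)y + y/2   [differs from 2x + y: not invariant]
(D) x + y  ->  (x/2 - sqrt(3)y/2) + (sqrt(3)x/2 + y/2) = x/2 + sqrt(3)x/2 - sqrt(3)y/2 + y/2   [differs from x + y: not invariant]

Only option (B), x^2 + y^2, is unchanged by the transformation.
Geometrically, x^2 + y^2 is the squared distance from the origin, which every rotation about the origin preserves.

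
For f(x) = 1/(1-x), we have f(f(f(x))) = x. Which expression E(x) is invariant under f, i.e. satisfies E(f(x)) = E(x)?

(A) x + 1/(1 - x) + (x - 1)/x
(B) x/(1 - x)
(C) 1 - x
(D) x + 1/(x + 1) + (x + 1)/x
A

Replace x by f(x) = 1/(1 - x) in each option and simplify. As a quick numerical cross-check, also compare E(4) with E(f(4)) = E(-1/3).

(A) x + 1/(1 - x) + (x - 1)/x  ->  (1/(1 - x)) + 1/(1 - (1/(1 - x))) + ((1/(1 - x)) - 1)/(1/(1 - x)), which simplifies back to x + 1/(1 - x) + (x - 1)/x; check: E(4) = 53/12, E(-1/3) = 53/12.   [invariant]
(B) x/(1 - x)  ->  (1/(1 - x))/(1 - (1/(1 - x))) = -1/x; check: E(4) = -4/3 but E(-1/3) = -1/4.   [not invariant]
(C) 1 - x  ->  1 - (1/(1 - x)) = x/(x - 1); check: E(4) = -3 but E(-1/3) = 4/3.   [not invariant]
(D) x + 1/(x + 1) + (x + 1)/x  ->  (1/(1 - x)) + 1/((1/(1 - x)) + 1) + ((1/(1 - x)) + 1)/(1/(1 - x)) = (-x^3 + 6x^2 - 11x + 7)/(x^2 - 3x + 2); check: E(4) = 109/20 but E(-1/3) = -5/6.   [not invariant]

Only (A) is unchanged. Indeed f(f(x)) = 1/(1 - 1/(1-x)) = (1-x)/(-x) = (x-1)/x, so E(x) = x + f(x) + f(f(x)) is the sum over the whole 3-cycle; applying f just permutes the three terms cyclically (x -> f(x) -> f(f(x)) -> x), leaving the sum unchanged.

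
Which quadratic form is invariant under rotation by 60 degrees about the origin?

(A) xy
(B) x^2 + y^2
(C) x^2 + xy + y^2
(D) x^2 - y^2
B

Rotation by 60 degrees sends (x, y) to (x/2 - sqrt(3)y/2, sqrt(3)x/2 + y/2).
Substitute the transformed coordinates into each option and compare with the original:
(A) xy  ->  (x/2 - sqrt(3)y/2)(sqrt(3)x/2 + y/2) = sqrt(3)x^2/4 - xy/2 - sqrt(3)y^2/4   [differs from xy: not invariant]
(B) x^2 + y^2  ->  (x/2 - sqrt(3)y/2)^2 + (sqrt(3)x/2 + y/2)^2 = x^2 + y^2   [equals x^2 + y^2: invariant]
(C) x^2 + xy + y^2  ->  (x/2 - sqrt(3)y/2)^2 + (x/2 - sqrt(3)y/2)(sqrt(3)x/2 + y/2) + (sqrt(3)x/2 + y/2)^2 = sqrt(3)x^2/4 + x^2 - xy/2 - sqrt(3)y^2/4 + y^2   [differs from x^2 + xy + y^2: not invariant]
(D) x^2 - y^2  ->  (x/2 - sqrt(3)y/2)^2 - (sqrt(3)x/2 + y/2)^2 = -x^2/2 - sqrt(3)xy + y^2/2   [differs from x^2 - y^2: not invariant]

Only option (B), x^2 + y^2, is unchanged by the transformation.
x^2 + y^2 is the squared distance from the origin, which rotations preserve.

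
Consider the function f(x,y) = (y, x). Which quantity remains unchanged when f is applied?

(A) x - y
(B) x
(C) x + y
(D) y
C

For f(x,y) = (y, x):
After applying f: x' = y, y' = x. So x' + y' = y + x = x + y.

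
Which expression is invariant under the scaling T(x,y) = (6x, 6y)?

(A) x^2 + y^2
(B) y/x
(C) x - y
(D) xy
B

Under the uniform scaling T(x,y) = (6x, 6y):
Substitute the transformed coordinates into each option and compare with the original:
(A) x^2 + y^2  ->  (6x)^2 + (6y)^2 = 36x^2 + 36y^2   [differs from x^2 + y^2: not invariant]
(B) y/x  ->  (6y)/(6x) = y/x   [equals y/x: invariant]
(C) x - y  ->  (6x) - (6y) = 6x - 6y   [differs from x - y: not invariant]
(D) xy  ->  (6x)(6y) = 36xy   [differs from xy: not invariant]

Only option (B), y/x, is unchanged by the transformation.
The common factor 6 cancels in a ratio of coordinates, while sums, products and sums of squares pick up factors of 6 or 36.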